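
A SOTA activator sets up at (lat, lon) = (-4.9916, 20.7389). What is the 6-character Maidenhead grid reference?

KI05ia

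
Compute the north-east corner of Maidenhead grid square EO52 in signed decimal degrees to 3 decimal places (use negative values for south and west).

53.000, -88.000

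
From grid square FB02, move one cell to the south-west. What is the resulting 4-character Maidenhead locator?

Longitude square 0; −1 → -1, wraps to 9, carry into field.
Longitude field F = 5; −1 → 4 = E.
Latitude square 2; −1 → 1.

EB91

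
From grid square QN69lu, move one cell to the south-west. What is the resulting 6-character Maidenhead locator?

QN69kt

Longitude subsquare l = 11; −1 → 10 = k.
Latitude subsquare u = 20; −1 → 19 = t.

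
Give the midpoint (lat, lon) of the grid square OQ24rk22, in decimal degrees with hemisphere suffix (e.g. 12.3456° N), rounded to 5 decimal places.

74.42708° N, 105.43750° E

Field O=14, Q=16: +14·20° lon, +16·10° lat → SW at lon 100°, lat 70°.
Square 2, 4: +2·2° lon, +4·1° lat → SW at lon 104°, lat 74°.
Subsquare r=17, k=10: +17·0.0833333° lon, +10·0.0416667° lat → SW at lon 105.417°, lat 74.4167°.
Extended square 2, 2: +2·0.00833333° lon, +2·0.00416667° lat → SW at lon 105.433°, lat 74.425°.
Cell spans 0.00833333° lon × 0.00416667° lat. Centre is SW corner plus half of each.
latitude 74.42708° N, longitude 105.43750° E.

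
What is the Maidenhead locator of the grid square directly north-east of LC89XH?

LC99ai

Longitude subsquare x = 23; +1 → 24, wraps to 0 = a, carry into square.
Longitude square 8; +1 → 9.
Latitude subsquare h = 7; +1 → 8 = i.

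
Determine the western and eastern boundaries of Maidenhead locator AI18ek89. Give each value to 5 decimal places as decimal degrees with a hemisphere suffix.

177.60000° W, 177.59167° W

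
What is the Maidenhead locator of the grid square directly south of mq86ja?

MQ85jx

Latitude subsquare a = 0; −1 → -1, wraps to 23 = x, carry into square.
Latitude square 6; −1 → 5.
The longitude characters are unchanged.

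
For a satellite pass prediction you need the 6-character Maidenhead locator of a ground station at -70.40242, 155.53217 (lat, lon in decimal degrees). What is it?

Add 180° to longitude and 90° to latitude: 335.5322, 19.5976.
Field: lon ⌊335.5322/20⌋ = 16 → Q; lat ⌊19.5976/10⌋ = 1 → B.
Square: lon ⌊15.5322/2⌋ = 7; lat ⌊9.5976/1⌋ = 9.
Subsquare: lon ⌊1.5322/0.0833333⌋ = 18 → s; lat ⌊0.5976/0.0416667⌋ = 14 → o.

QB79so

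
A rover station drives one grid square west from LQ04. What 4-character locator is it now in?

Longitude square 0; −1 → -1, wraps to 9, carry into field.
Longitude field L = 11; −1 → 10 = K.
The latitude characters are unchanged.

KQ94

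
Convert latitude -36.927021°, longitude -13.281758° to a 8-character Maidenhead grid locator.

Shift to the Maidenhead origin (180°W, 90°S): lon 166.71824, lat 53.07298.
Field: 166.71824/20 → 8 → I, 53.07298/10 → 5 → F; chars IF.
Square: 6.71824/2 → 3, 3.07298/1 → 3; chars 33.
Subsquare: 0.71824/0.0833333 → 8 → i, 0.07298/0.0416667 → 1 → b; chars ib.
Extended square: 0.05158/0.00833333 → 6, 0.03131/0.00416667 → 7; chars 67.

IF33ib67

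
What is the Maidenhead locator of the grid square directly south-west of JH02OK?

JH02nj

Longitude subsquare o = 14; −1 → 13 = n.
Latitude subsquare k = 10; −1 → 9 = j.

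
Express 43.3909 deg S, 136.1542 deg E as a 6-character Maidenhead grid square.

PE86bo

Add 180° to longitude and 90° to latitude: 316.1542, 46.6091.
Field: 316.1542/20 → 15 → P, 46.6091/10 → 4 → E; chars PE.
Square: 16.1542/2 → 8, 6.6091/1 → 6; chars 86.
Subsquare: 0.1542/0.0833333 → 1 → b, 0.6091/0.0416667 → 14 → o; chars bo.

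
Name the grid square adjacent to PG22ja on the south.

PG21jx

Latitude subsquare a = 0; −1 → -1, wraps to 23 = x, carry into square.
Latitude square 2; −1 → 1.
The longitude characters are unchanged.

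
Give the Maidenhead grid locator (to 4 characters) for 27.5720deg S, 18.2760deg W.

IG02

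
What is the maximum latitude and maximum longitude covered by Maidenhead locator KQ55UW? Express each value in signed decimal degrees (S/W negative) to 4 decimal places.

Field K=10, Q=16: +10·20° lon, +16·10° lat → SW at lon 20°, lat 70°.
Square 5, 5: +5·2° lon, +5·1° lat → SW at lon 30°, lat 75°.
Subsquare u=20, w=22: +20·0.0833333° lon, +22·0.0416667° lat → SW at lon 31.6667°, lat 75.9167°.
Cell spans 0.0833333° lon × 0.0416667° lat. NE corner is SW corner plus one full cell.
latitude 75.9583, longitude 31.7500.

75.9583, 31.7500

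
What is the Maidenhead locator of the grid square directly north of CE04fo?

CE04fp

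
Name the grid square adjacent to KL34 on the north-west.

KL25

Longitude square 3; −1 → 2.
Latitude square 4; +1 → 5.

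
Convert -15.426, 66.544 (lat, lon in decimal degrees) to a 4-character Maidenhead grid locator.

MH34

Shift to the Maidenhead origin (180°W, 90°S): lon 246.54, lat 74.57.
Field: lon ⌊246.54/20⌋ = 12 → M; lat ⌊74.57/10⌋ = 7 → H.
Square: lon ⌊6.54/2⌋ = 3; lat ⌊4.57/1⌋ = 4.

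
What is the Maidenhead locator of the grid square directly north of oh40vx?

OH41va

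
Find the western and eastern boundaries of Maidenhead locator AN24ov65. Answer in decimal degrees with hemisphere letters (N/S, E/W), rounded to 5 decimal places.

174.78333° W, 174.77500° W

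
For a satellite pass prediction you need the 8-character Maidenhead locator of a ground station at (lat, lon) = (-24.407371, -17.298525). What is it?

IG15io42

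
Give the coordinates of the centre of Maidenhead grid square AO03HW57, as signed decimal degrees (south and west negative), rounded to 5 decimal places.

53.94792, -179.37083

Field A=0, O=14: +0·20° lon, +14·10° lat → SW at lon -180°, lat 50°.
Square 0, 3: +0·2° lon, +3·1° lat → SW at lon -180°, lat 53°.
Subsquare h=7, w=22: +7·0.0833333° lon, +22·0.0416667° lat → SW at lon -179.417°, lat 53.9167°.
Extended square 5, 7: +5·0.00833333° lon, +7·0.00416667° lat → SW at lon -179.375°, lat 53.9458°.
Cell spans 0.00833333° lon × 0.00416667° lat. Centre is SW corner plus half of each.
latitude 53.94792, longitude -179.37083.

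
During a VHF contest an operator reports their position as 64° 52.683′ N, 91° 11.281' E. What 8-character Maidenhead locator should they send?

NP54ov20

Add 180° to longitude and 90° to latitude: 271.18802, 154.87805.
Field: 271.18802/20 → 13 → N, 154.87805/10 → 15 → P; chars NP.
Square: 11.18802/2 → 5, 4.87805/1 → 4; chars 54.
Subsquare: 1.18802/0.0833333 → 14 → o, 0.87805/0.0416667 → 21 → v; chars ov.
Extended square: 0.02135/0.00833333 → 2, 0.00305/0.00416667 → 0; chars 20.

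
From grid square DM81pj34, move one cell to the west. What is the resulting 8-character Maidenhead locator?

DM81pj24

Longitude extended square 3; −1 → 2.
The latitude characters are unchanged.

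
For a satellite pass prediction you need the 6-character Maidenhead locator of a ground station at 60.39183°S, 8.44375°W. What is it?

IC59so

Add 180° to longitude and 90° to latitude: 171.5563, 29.6082.
Field: 171.5563/20 → 8 → I, 29.6082/10 → 2 → C; chars IC.
Square: 11.5563/2 → 5, 9.6082/1 → 9; chars 59.
Subsquare: 1.5563/0.0833333 → 18 → s, 0.6082/0.0416667 → 14 → o; chars so.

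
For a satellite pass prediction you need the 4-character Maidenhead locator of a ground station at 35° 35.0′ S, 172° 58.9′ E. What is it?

RF64

Offset from 180°W / 90°S: lon 352.98°, lat 54.42°.
Field (20°×10°, letters A–R): lon ⌊352.98/20⌋ = 17 → R; lat ⌊54.42/10⌋ = 5 → F.
Square (2°×1°, digits 0–9): lon ⌊12.98/2⌋ = 6; lat ⌊4.42/1⌋ = 4.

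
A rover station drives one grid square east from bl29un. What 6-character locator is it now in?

BL29vn

Longitude subsquare u = 20; +1 → 21 = v.
The latitude characters are unchanged.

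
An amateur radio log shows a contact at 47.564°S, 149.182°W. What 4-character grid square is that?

BE52

Shift to the Maidenhead origin (180°W, 90°S): lon 30.82, lat 42.44.
Field: 30.82/20 → 1 → B, 42.44/10 → 4 → E; chars BE.
Square: 10.82/2 → 5, 2.44/1 → 2; chars 52.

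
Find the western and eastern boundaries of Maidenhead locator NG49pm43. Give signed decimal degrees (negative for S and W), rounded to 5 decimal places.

Field N=13, G=6: +13·20° lon, +6·10° lat → SW at lon 80°, lat -30°.
Square 4, 9: +4·2° lon, +9·1° lat → SW at lon 88°, lat -21°.
Subsquare p=15, m=12: +15·0.0833333° lon, +12·0.0416667° lat → SW at lon 89.25°, lat -20.5°.
Extended square 4, 3: +4·0.00833333° lon, +3·0.00416667° lat → SW at lon 89.2833°, lat -20.4875°.
Cell spans 0.00833333° lon × 0.00416667° lat.
west 89.28333, east 89.29167.

89.28333, 89.29167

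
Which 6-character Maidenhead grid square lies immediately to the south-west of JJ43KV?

JJ43ju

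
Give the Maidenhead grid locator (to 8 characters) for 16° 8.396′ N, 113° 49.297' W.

Shift to the Maidenhead origin (180°W, 90°S): lon 66.17838, lat 106.13993.
Field: 66.17838/20 → 3 → D, 106.13993/10 → 10 → K; chars DK.
Square: 6.17838/2 → 3, 6.13993/1 → 6; chars 36.
Subsquare: 0.17838/0.0833333 → 2 → c, 0.13993/0.0416667 → 3 → d; chars cd.
Extended square: 0.01172/0.00833333 → 1, 0.01493/0.00416667 → 3; chars 13.

DK36cd13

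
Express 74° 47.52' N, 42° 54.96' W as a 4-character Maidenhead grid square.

GQ84

Shift to the Maidenhead origin (180°W, 90°S): lon 137.08, lat 164.79.
Field: lon ⌊137.08/20⌋ = 6 → G; lat ⌊164.79/10⌋ = 16 → Q.
Square: lon ⌊17.08/2⌋ = 8; lat ⌊4.79/1⌋ = 4.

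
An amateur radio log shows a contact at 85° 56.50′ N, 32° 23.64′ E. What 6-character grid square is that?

KR65ew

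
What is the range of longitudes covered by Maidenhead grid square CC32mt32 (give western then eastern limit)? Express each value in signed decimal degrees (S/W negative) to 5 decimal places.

Field C=2, C=2: +2·20° lon, +2·10° lat → SW at lon -140°, lat -70°.
Square 3, 2: +3·2° lon, +2·1° lat → SW at lon -134°, lat -68°.
Subsquare m=12, t=19: +12·0.0833333° lon, +19·0.0416667° lat → SW at lon -133°, lat -67.2083°.
Extended square 3, 2: +3·0.00833333° lon, +2·0.00416667° lat → SW at lon -132.975°, lat -67.2°.
Cell spans 0.00833333° lon × 0.00416667° lat.
west -132.97500, east -132.96667.

-132.97500, -132.96667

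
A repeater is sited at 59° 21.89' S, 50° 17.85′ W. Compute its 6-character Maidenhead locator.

GD40up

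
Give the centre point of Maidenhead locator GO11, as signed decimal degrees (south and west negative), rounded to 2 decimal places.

51.50, -57.00

Field G=6, O=14: +6·20° lon, +14·10° lat → SW at lon -60°, lat 50°.
Square 1, 1: +1·2° lon, +1·1° lat → SW at lon -58°, lat 51°.
Cell spans 2° lon × 1° lat. Centre is SW corner plus half of each.
latitude 51.50, longitude -57.00.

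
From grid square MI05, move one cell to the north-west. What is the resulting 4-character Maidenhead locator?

LI96

Longitude square 0; −1 → -1, wraps to 9, carry into field.
Longitude field M = 12; −1 → 11 = L.
Latitude square 5; +1 → 6.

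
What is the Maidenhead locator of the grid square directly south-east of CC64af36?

CC64af45

Longitude extended square 3; +1 → 4.
Latitude extended square 6; −1 → 5.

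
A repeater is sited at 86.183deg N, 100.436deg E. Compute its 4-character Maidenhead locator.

OR06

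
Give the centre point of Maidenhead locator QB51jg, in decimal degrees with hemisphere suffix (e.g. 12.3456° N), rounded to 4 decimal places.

78.7292° S, 150.7917° E

Field Q=16, B=1: +16·20° lon, +1·10° lat → SW at lon 140°, lat -80°.
Square 5, 1: +5·2° lon, +1·1° lat → SW at lon 150°, lat -79°.
Subsquare j=9, g=6: +9·0.0833333° lon, +6·0.0416667° lat → SW at lon 150.75°, lat -78.75°.
Cell spans 0.0833333° lon × 0.0416667° lat. Centre is SW corner plus half of each.
latitude 78.7292° S, longitude 150.7917° E.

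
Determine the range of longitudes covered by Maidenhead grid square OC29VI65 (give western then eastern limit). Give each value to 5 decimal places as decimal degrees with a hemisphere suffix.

105.80000° E, 105.80833° E

Field O=14, C=2: +14·20° lon, +2·10° lat → SW at lon 100°, lat -70°.
Square 2, 9: +2·2° lon, +9·1° lat → SW at lon 104°, lat -61°.
Subsquare v=21, i=8: +21·0.0833333° lon, +8·0.0416667° lat → SW at lon 105.75°, lat -60.6667°.
Extended square 6, 5: +6·0.00833333° lon, +5·0.00416667° lat → SW at lon 105.8°, lat -60.6458°.
Cell spans 0.00833333° lon × 0.00416667° lat.
west 105.80000° E, east 105.80833° E.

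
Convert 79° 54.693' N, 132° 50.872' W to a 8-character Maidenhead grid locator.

CQ39nv88

Offset from 180°W / 90°S: lon 47.15213°, lat 169.91155°.
Field: 47.15213/20 → 2 → C, 169.91155/10 → 16 → Q; chars CQ.
Square: 7.15213/2 → 3, 9.91155/1 → 9; chars 39.
Subsquare: 1.15213/0.0833333 → 13 → n, 0.91155/0.0416667 → 21 → v; chars nv.
Extended square: 0.06880/0.00833333 → 8, 0.03655/0.00416667 → 8; chars 88.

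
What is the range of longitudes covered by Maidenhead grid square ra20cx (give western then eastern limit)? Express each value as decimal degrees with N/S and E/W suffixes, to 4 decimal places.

164.1667° E, 164.2500° E

Field R=17, A=0: +17·20° lon, +0·10° lat → SW at lon 160°, lat -90°.
Square 2, 0: +2·2° lon, +0·1° lat → SW at lon 164°, lat -90°.
Subsquare c=2, x=23: +2·0.0833333° lon, +23·0.0416667° lat → SW at lon 164.167°, lat -89.0417°.
Cell spans 0.0833333° lon × 0.0416667° lat.
west 164.1667° E, east 164.2500° E.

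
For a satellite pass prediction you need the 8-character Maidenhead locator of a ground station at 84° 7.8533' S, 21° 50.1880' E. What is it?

KA05wu08

Offset from 180°W / 90°S: lon 201.83647°, lat 5.86911°.
Field: 201.83647/20 → 10 → K, 5.86911/10 → 0 → A; chars KA.
Square: 1.83647/2 → 0, 5.86911/1 → 5; chars 05.
Subsquare: 1.83647/0.0833333 → 22 → w, 0.86911/0.0416667 → 20 → u; chars wu.
Extended square: 0.00313/0.00833333 → 0, 0.03578/0.00416667 → 8; chars 08.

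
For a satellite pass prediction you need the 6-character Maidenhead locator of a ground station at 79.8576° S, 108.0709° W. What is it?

DB50xd

Add 180° to longitude and 90° to latitude: 71.9291, 10.1424.
Field (20°×10°, letters A–R): lon ⌊71.9291/20⌋ = 3 → D; lat ⌊10.1424/10⌋ = 1 → B.
Square (2°×1°, digits 0–9): lon ⌊11.9291/2⌋ = 5; lat ⌊0.1424/1⌋ = 0.
Subsquare (5′×2.5′, letters a–x): lon ⌊1.9291/0.0833333⌋ = 23 → x; lat ⌊0.1424/0.0416667⌋ = 3 → d.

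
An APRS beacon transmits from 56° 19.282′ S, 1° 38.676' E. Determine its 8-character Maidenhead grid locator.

JD03tq72

Add 180° to longitude and 90° to latitude: 181.64460, 33.67863.
Field: 181.64460/20 → 9 → J, 33.67863/10 → 3 → D; chars JD.
Square: 1.64460/2 → 0, 3.67863/1 → 3; chars 03.
Subsquare: 1.64460/0.0833333 → 19 → t, 0.67863/0.0416667 → 16 → q; chars tq.
Extended square: 0.06127/0.00833333 → 7, 0.01197/0.00416667 → 2; chars 72.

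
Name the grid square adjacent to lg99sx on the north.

LH90sa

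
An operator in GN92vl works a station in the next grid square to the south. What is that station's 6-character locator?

Latitude subsquare l = 11; −1 → 10 = k.
The longitude characters are unchanged.

GN92vk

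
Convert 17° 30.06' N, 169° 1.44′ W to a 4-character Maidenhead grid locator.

Add 180° to longitude and 90° to latitude: 10.98, 107.50.
Field: 10.98/20 → 0 → A, 107.50/10 → 10 → K; chars AK.
Square: 10.98/2 → 5, 7.50/1 → 7; chars 57.

AK57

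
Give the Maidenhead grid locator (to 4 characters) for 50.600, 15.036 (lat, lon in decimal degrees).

JO70

Offset from 180°W / 90°S: lon 195.04°, lat 140.60°.
Field: lon ⌊195.04/20⌋ = 9 → J; lat ⌊140.60/10⌋ = 14 → O.
Square: lon ⌊15.04/2⌋ = 7; lat ⌊0.60/1⌋ = 0.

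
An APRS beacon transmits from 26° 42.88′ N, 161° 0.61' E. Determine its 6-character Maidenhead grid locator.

Add 180° to longitude and 90° to latitude: 341.0102, 116.7147.
Field (20°×10°, letters A–R): 341.0102/20 → 17 → R, 116.7147/10 → 11 → L; chars RL.
Square (2°×1°, digits 0–9): 1.0102/2 → 0, 6.7147/1 → 6; chars 06.
Subsquare (5′×2.5′, letters a–x): 1.0102/0.0833333 → 12 → m, 0.7147/0.0416667 → 17 → r; chars mr.

RL06mr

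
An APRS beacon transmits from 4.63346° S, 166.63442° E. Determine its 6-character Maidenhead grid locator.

Offset from 180°W / 90°S: lon 346.6344°, lat 85.3665°.
Field (20°×10°, letters A–R): lon ⌊346.6344/20⌋ = 17 → R; lat ⌊85.3665/10⌋ = 8 → I.
Square (2°×1°, digits 0–9): lon ⌊6.6344/2⌋ = 3; lat ⌊5.3665/1⌋ = 5.
Subsquare (5′×2.5′, letters a–x): lon ⌊0.6344/0.0833333⌋ = 7 → h; lat ⌊0.3665/0.0416667⌋ = 8 → i.

RI35hi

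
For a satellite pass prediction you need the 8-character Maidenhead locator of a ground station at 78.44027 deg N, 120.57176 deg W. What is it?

Offset from 180°W / 90°S: lon 59.42824°, lat 168.44027°.
Field (20°×10°, letters A–R): lon ⌊59.42824/20⌋ = 2 → C; lat ⌊168.44027/10⌋ = 16 → Q.
Square (2°×1°, digits 0–9): lon ⌊19.42824/2⌋ = 9; lat ⌊8.44027/1⌋ = 8.
Subsquare (5′×2.5′, letters a–x): lon ⌊1.42824/0.0833333⌋ = 17 → r; lat ⌊0.44027/0.0416667⌋ = 10 → k.
Extended square (30″×15″, digits 0–9): lon ⌊0.01157/0.00833333⌋ = 1; lat ⌊0.02360/0.00416667⌋ = 5.

CQ98rk15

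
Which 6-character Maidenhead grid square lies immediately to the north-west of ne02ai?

Longitude subsquare a = 0; −1 → -1, wraps to 23 = x, carry into square.
Longitude square 0; −1 → -1, wraps to 9, carry into field.
Longitude field N = 13; −1 → 12 = M.
Latitude subsquare i = 8; +1 → 9 = j.

ME92xj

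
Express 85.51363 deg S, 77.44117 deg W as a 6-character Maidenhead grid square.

FA14gl

Offset from 180°W / 90°S: lon 102.5588°, lat 4.4864°.
Field: lon ⌊102.5588/20⌋ = 5 → F; lat ⌊4.4864/10⌋ = 0 → A.
Square: lon ⌊2.5588/2⌋ = 1; lat ⌊4.4864/1⌋ = 4.
Subsquare: lon ⌊0.5588/0.0833333⌋ = 6 → g; lat ⌊0.4864/0.0416667⌋ = 11 → l.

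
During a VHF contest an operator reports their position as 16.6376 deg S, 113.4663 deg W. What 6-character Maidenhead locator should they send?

DH33gi

Shift to the Maidenhead origin (180°W, 90°S): lon 66.5337, lat 73.3624.
Field: lon ⌊66.5337/20⌋ = 3 → D; lat ⌊73.3624/10⌋ = 7 → H.
Square: lon ⌊6.5337/2⌋ = 3; lat ⌊3.3624/1⌋ = 3.
Subsquare: lon ⌊0.5337/0.0833333⌋ = 6 → g; lat ⌊0.3624/0.0416667⌋ = 8 → i.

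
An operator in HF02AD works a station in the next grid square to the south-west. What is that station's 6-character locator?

GF92xc

Longitude subsquare a = 0; −1 → -1, wraps to 23 = x, carry into square.
Longitude square 0; −1 → -1, wraps to 9, carry into field.
Longitude field H = 7; −1 → 6 = G.
Latitude subsquare d = 3; −1 → 2 = c.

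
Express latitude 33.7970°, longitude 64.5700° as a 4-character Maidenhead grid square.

MM23

Shift to the Maidenhead origin (180°W, 90°S): lon 244.57, lat 123.80.
Field: 244.57/20 → 12 → M, 123.80/10 → 12 → M; chars MM.
Square: 4.57/2 → 2, 3.80/1 → 3; chars 23.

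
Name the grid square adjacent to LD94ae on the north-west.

LD84xf

Longitude subsquare a = 0; −1 → -1, wraps to 23 = x, carry into square.
Longitude square 9; −1 → 8.
Latitude subsquare e = 4; +1 → 5 = f.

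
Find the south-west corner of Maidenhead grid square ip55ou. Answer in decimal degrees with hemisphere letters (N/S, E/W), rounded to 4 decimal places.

Field I=8, P=15: +8·20° lon, +15·10° lat → SW at lon -20°, lat 60°.
Square 5, 5: +5·2° lon, +5·1° lat → SW at lon -10°, lat 65°.
Subsquare o=14, u=20: +14·0.0833333° lon, +20·0.0416667° lat → SW at lon -8.83333°, lat 65.8333°.
latitude 65.8333° N, longitude 8.8333° W.

65.8333° N, 8.8333° W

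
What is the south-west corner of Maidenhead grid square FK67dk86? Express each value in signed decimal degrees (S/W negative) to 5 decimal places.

Field F=5, K=10: +5·20° lon, +10·10° lat → SW at lon -80°, lat 10°.
Square 6, 7: +6·2° lon, +7·1° lat → SW at lon -68°, lat 17°.
Subsquare d=3, k=10: +3·0.0833333° lon, +10·0.0416667° lat → SW at lon -67.75°, lat 17.4167°.
Extended square 8, 6: +8·0.00833333° lon, +6·0.00416667° lat → SW at lon -67.6833°, lat 17.4417°.
latitude 17.44167, longitude -67.68333.

17.44167, -67.68333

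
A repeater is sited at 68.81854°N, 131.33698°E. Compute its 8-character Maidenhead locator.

PP58qt06

Offset from 180°W / 90°S: lon 311.33698°, lat 158.81854°.
Field: lon ⌊311.33698/20⌋ = 15 → P; lat ⌊158.81854/10⌋ = 15 → P.
Square: lon ⌊11.33698/2⌋ = 5; lat ⌊8.81854/1⌋ = 8.
Subsquare: lon ⌊1.33698/0.0833333⌋ = 16 → q; lat ⌊0.81854/0.0416667⌋ = 19 → t.
Extended square: lon ⌊0.00365/0.00833333⌋ = 0; lat ⌊0.02687/0.00416667⌋ = 6.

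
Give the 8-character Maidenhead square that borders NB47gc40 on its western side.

Longitude extended square 4; −1 → 3.
The latitude characters are unchanged.

NB47gc30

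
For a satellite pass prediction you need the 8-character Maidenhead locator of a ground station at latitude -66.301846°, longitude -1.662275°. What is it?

IC93eq07

Offset from 180°W / 90°S: lon 178.33773°, lat 23.69815°.
Field: lon ⌊178.33773/20⌋ = 8 → I; lat ⌊23.69815/10⌋ = 2 → C.
Square: lon ⌊18.33773/2⌋ = 9; lat ⌊3.69815/1⌋ = 3.
Subsquare: lon ⌊0.33773/0.0833333⌋ = 4 → e; lat ⌊0.69815/0.0416667⌋ = 16 → q.
Extended square: lon ⌊0.00439/0.00833333⌋ = 0; lat ⌊0.03149/0.00416667⌋ = 7.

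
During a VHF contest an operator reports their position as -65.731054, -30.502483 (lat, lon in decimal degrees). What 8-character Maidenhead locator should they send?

HC44rg94

Shift to the Maidenhead origin (180°W, 90°S): lon 149.49752, lat 24.26895.
Field: 149.49752/20 → 7 → H, 24.26895/10 → 2 → C; chars HC.
Square: 9.49752/2 → 4, 4.26895/1 → 4; chars 44.
Subsquare: 1.49752/0.0833333 → 17 → r, 0.26895/0.0416667 → 6 → g; chars rg.
Extended square: 0.08085/0.00833333 → 9, 0.01895/0.00416667 → 4; chars 94.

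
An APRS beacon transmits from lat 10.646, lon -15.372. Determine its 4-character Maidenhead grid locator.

Shift to the Maidenhead origin (180°W, 90°S): lon 164.63, lat 100.65.
Field: lon ⌊164.63/20⌋ = 8 → I; lat ⌊100.65/10⌋ = 10 → K.
Square: lon ⌊4.63/2⌋ = 2; lat ⌊0.65/1⌋ = 0.

IK20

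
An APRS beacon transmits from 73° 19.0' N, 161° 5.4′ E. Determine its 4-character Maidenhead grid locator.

RQ03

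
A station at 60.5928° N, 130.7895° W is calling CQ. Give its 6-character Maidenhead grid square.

CP40oo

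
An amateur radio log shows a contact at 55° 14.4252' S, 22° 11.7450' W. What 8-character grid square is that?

HD84vs62

Offset from 180°W / 90°S: lon 157.80425°, lat 34.75958°.
Field: 157.80425/20 → 7 → H, 34.75958/10 → 3 → D; chars HD.
Square: 17.80425/2 → 8, 4.75958/1 → 4; chars 84.
Subsquare: 1.80425/0.0833333 → 21 → v, 0.75958/0.0416667 → 18 → s; chars vs.
Extended square: 0.05425/0.00833333 → 6, 0.00958/0.00416667 → 2; chars 62.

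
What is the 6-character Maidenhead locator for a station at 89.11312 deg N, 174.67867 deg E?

RR79ic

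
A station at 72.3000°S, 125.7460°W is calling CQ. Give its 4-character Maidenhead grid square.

CB77

Shift to the Maidenhead origin (180°W, 90°S): lon 54.25, lat 17.70.
Field: 54.25/20 → 2 → C, 17.70/10 → 1 → B; chars CB.
Square: 14.25/2 → 7, 7.70/1 → 7; chars 77.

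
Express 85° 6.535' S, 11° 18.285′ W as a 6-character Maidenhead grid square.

Shift to the Maidenhead origin (180°W, 90°S): lon 168.6952, lat 4.8911.
Field: lon ⌊168.6952/20⌋ = 8 → I; lat ⌊4.8911/10⌋ = 0 → A.
Square: lon ⌊8.6952/2⌋ = 4; lat ⌊4.8911/1⌋ = 4.
Subsquare: lon ⌊0.6952/0.0833333⌋ = 8 → i; lat ⌊0.8911/0.0416667⌋ = 21 → v.

IA44iv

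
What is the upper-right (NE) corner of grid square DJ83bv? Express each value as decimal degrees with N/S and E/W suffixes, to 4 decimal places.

Field D=3, J=9: +3·20° lon, +9·10° lat → SW at lon -120°, lat 0°.
Square 8, 3: +8·2° lon, +3·1° lat → SW at lon -104°, lat 3°.
Subsquare b=1, v=21: +1·0.0833333° lon, +21·0.0416667° lat → SW at lon -103.917°, lat 3.875°.
Cell spans 0.0833333° lon × 0.0416667° lat. NE corner is SW corner plus one full cell.
latitude 3.9167° N, longitude 103.8333° W.

3.9167° N, 103.8333° W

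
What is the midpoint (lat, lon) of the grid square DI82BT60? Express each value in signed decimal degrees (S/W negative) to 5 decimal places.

Field D=3, I=8: +3·20° lon, +8·10° lat → SW at lon -120°, lat -10°.
Square 8, 2: +8·2° lon, +2·1° lat → SW at lon -104°, lat -8°.
Subsquare b=1, t=19: +1·0.0833333° lon, +19·0.0416667° lat → SW at lon -103.917°, lat -7.20833°.
Extended square 6, 0: +6·0.00833333° lon, +0·0.00416667° lat → SW at lon -103.867°, lat -7.20833°.
Cell spans 0.00833333° lon × 0.00416667° lat. Centre is SW corner plus half of each.
latitude -7.20625, longitude -103.86250.

-7.20625, -103.86250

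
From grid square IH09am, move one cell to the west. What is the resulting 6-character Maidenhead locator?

Longitude subsquare a = 0; −1 → -1, wraps to 23 = x, carry into square.
Longitude square 0; −1 → -1, wraps to 9, carry into field.
Longitude field I = 8; −1 → 7 = H.
The latitude characters are unchanged.

HH99xm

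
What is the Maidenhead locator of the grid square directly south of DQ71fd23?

DQ71fd22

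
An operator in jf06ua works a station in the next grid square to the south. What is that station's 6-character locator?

JF05ux

Latitude subsquare a = 0; −1 → -1, wraps to 23 = x, carry into square.
Latitude square 6; −1 → 5.
The longitude characters are unchanged.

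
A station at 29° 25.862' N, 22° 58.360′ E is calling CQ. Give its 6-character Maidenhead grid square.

Add 180° to longitude and 90° to latitude: 202.9727, 119.4310.
Field: 202.9727/20 → 10 → K, 119.4310/10 → 11 → L; chars KL.
Square: 2.9727/2 → 1, 9.4310/1 → 9; chars 19.
Subsquare: 0.9727/0.0833333 → 11 → l, 0.4310/0.0416667 → 10 → k; chars lk.

KL19lk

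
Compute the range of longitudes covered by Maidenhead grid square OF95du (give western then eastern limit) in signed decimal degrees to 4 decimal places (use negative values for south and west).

Field O=14, F=5: +14·20° lon, +5·10° lat → SW at lon 100°, lat -40°.
Square 9, 5: +9·2° lon, +5·1° lat → SW at lon 118°, lat -35°.
Subsquare d=3, u=20: +3·0.0833333° lon, +20·0.0416667° lat → SW at lon 118.25°, lat -34.1667°.
Cell spans 0.0833333° lon × 0.0416667° lat.
west 118.2500, east 118.3333.

118.2500, 118.3333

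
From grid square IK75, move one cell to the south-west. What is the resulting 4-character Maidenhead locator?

IK64

Longitude square 7; −1 → 6.
Latitude square 5; −1 → 4.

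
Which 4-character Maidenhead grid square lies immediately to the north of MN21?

MN22

Latitude square 1; +1 → 2.
The longitude characters are unchanged.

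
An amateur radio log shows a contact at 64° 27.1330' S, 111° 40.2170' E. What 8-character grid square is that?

OC55un01

Add 180° to longitude and 90° to latitude: 291.67028, 25.54778.
Field: 291.67028/20 → 14 → O, 25.54778/10 → 2 → C; chars OC.
Square: 11.67028/2 → 5, 5.54778/1 → 5; chars 55.
Subsquare: 1.67028/0.0833333 → 20 → u, 0.54778/0.0416667 → 13 → n; chars un.
Extended square: 0.00362/0.00833333 → 0, 0.00612/0.00416667 → 1; chars 01.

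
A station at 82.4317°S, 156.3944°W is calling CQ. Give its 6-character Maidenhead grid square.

Add 180° to longitude and 90° to latitude: 23.6056, 7.5683.
Field: lon ⌊23.6056/20⌋ = 1 → B; lat ⌊7.5683/10⌋ = 0 → A.
Square: lon ⌊3.6056/2⌋ = 1; lat ⌊7.5683/1⌋ = 7.
Subsquare: lon ⌊1.6056/0.0833333⌋ = 19 → t; lat ⌊0.5683/0.0416667⌋ = 13 → n.

BA17tn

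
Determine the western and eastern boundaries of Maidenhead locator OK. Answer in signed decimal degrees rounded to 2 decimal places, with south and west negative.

Field O=14, K=10: +14·20° lon, +10·10° lat → SW at lon 100°, lat 10°.
Cell spans 20° lon × 10° lat.
west 100.00, east 120.00.

100.00, 120.00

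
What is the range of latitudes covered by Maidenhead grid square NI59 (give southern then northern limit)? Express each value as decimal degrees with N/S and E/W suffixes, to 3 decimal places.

1.000° S, 0.000° N

Field N=13, I=8: +13·20° lon, +8·10° lat → SW at lon 80°, lat -10°.
Square 5, 9: +5·2° lon, +9·1° lat → SW at lon 90°, lat -1°.
Cell spans 2° lon × 1° lat.
south 1.000° S, north 0.000° N.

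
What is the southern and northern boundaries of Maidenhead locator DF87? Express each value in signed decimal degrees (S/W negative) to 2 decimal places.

Field D=3, F=5: +3·20° lon, +5·10° lat → SW at lon -120°, lat -40°.
Square 8, 7: +8·2° lon, +7·1° lat → SW at lon -104°, lat -33°.
Cell spans 2° lon × 1° lat.
south -33.00, north -32.00.

-33.00, -32.00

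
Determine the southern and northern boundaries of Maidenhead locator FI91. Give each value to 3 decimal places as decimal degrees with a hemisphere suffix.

9.000° S, 8.000° S

Field F=5, I=8: +5·20° lon, +8·10° lat → SW at lon -80°, lat -10°.
Square 9, 1: +9·2° lon, +1·1° lat → SW at lon -62°, lat -9°.
Cell spans 2° lon × 1° lat.
south 9.000° S, north 8.000° S.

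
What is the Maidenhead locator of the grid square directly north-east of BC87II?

BC87jj

Longitude subsquare i = 8; +1 → 9 = j.
Latitude subsquare i = 8; +1 → 9 = j.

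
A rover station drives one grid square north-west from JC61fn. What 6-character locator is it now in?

JC61eo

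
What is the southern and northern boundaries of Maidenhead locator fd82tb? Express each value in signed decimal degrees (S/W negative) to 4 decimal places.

-57.9583, -57.9167

Field F=5, D=3: +5·20° lon, +3·10° lat → SW at lon -80°, lat -60°.
Square 8, 2: +8·2° lon, +2·1° lat → SW at lon -64°, lat -58°.
Subsquare t=19, b=1: +19·0.0833333° lon, +1·0.0416667° lat → SW at lon -62.4167°, lat -57.9583°.
Cell spans 0.0833333° lon × 0.0416667° lat.
south -57.9583, north -57.9167.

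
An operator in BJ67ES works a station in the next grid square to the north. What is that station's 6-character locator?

BJ67et

Latitude subsquare s = 18; +1 → 19 = t.
The longitude characters are unchanged.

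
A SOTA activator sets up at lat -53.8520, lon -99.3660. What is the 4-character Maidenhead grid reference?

ED06

Add 180° to longitude and 90° to latitude: 80.63, 36.15.
Field: 80.63/20 → 4 → E, 36.15/10 → 3 → D; chars ED.
Square: 0.63/2 → 0, 6.15/1 → 6; chars 06.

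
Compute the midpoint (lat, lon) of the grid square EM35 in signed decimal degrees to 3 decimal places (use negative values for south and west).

35.500, -93.000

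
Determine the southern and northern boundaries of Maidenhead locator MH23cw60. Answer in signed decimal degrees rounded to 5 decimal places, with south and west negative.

Field M=12, H=7: +12·20° lon, +7·10° lat → SW at lon 60°, lat -20°.
Square 2, 3: +2·2° lon, +3·1° lat → SW at lon 64°, lat -17°.
Subsquare c=2, w=22: +2·0.0833333° lon, +22·0.0416667° lat → SW at lon 64.1667°, lat -16.0833°.
Extended square 6, 0: +6·0.00833333° lon, +0·0.00416667° lat → SW at lon 64.2167°, lat -16.0833°.
Cell spans 0.00833333° lon × 0.00416667° lat.
south -16.08333, north -16.07917.

-16.08333, -16.07917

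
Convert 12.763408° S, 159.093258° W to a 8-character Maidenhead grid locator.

Add 180° to longitude and 90° to latitude: 20.90674, 77.23659.
Field: 20.90674/20 → 1 → B, 77.23659/10 → 7 → H; chars BH.
Square: 0.90674/2 → 0, 7.23659/1 → 7; chars 07.
Subsquare: 0.90674/0.0833333 → 10 → k, 0.23659/0.0416667 → 5 → f; chars kf.
Extended square: 0.07341/0.00833333 → 8, 0.02826/0.00416667 → 6; chars 86.

BH07kf86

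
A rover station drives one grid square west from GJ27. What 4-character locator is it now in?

GJ17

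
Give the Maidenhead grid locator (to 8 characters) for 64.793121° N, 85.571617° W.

Offset from 180°W / 90°S: lon 94.42838°, lat 154.79312°.
Field (20°×10°, letters A–R): lon ⌊94.42838/20⌋ = 4 → E; lat ⌊154.79312/10⌋ = 15 → P.
Square (2°×1°, digits 0–9): lon ⌊14.42838/2⌋ = 7; lat ⌊4.79312/1⌋ = 4.
Subsquare (5′×2.5′, letters a–x): lon ⌊0.42838/0.0833333⌋ = 5 → f; lat ⌊0.79312/0.0416667⌋ = 19 → t.
Extended square (30″×15″, digits 0–9): lon ⌊0.01172/0.00833333⌋ = 1; lat ⌊0.00145/0.00416667⌋ = 0.

EP74ft10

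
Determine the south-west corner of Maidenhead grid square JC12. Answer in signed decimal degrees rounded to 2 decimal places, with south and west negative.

-68.00, 2.00

Field J=9, C=2: +9·20° lon, +2·10° lat → SW at lon 0°, lat -70°.
Square 1, 2: +1·2° lon, +2·1° lat → SW at lon 2°, lat -68°.
latitude -68.00, longitude 2.00.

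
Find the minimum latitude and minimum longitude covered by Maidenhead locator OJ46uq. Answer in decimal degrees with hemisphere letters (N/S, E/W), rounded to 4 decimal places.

Field O=14, J=9: +14·20° lon, +9·10° lat → SW at lon 100°, lat 0°.
Square 4, 6: +4·2° lon, +6·1° lat → SW at lon 108°, lat 6°.
Subsquare u=20, q=16: +20·0.0833333° lon, +16·0.0416667° lat → SW at lon 109.667°, lat 6.66667°.
latitude 6.6667° N, longitude 109.6667° E.

6.6667° N, 109.6667° E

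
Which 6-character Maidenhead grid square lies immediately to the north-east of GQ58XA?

Longitude subsquare x = 23; +1 → 24, wraps to 0 = a, carry into square.
Longitude square 5; +1 → 6.
Latitude subsquare a = 0; +1 → 1 = b.

GQ68ab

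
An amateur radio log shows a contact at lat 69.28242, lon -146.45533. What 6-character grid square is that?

BP69sg

Offset from 180°W / 90°S: lon 33.5447°, lat 159.2824°.
Field (20°×10°, letters A–R): lon ⌊33.5447/20⌋ = 1 → B; lat ⌊159.2824/10⌋ = 15 → P.
Square (2°×1°, digits 0–9): lon ⌊13.5447/2⌋ = 6; lat ⌊9.2824/1⌋ = 9.
Subsquare (5′×2.5′, letters a–x): lon ⌊1.5447/0.0833333⌋ = 18 → s; lat ⌊0.2824/0.0416667⌋ = 6 → g.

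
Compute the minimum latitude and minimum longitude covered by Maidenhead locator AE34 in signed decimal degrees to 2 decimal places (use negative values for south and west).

Field A=0, E=4: +0·20° lon, +4·10° lat → SW at lon -180°, lat -50°.
Square 3, 4: +3·2° lon, +4·1° lat → SW at lon -174°, lat -46°.
latitude -46.00, longitude -174.00.

-46.00, -174.00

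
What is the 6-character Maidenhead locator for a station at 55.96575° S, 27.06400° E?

KD34ma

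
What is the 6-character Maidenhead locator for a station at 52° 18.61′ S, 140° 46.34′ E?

QD07jq

Offset from 180°W / 90°S: lon 320.7723°, lat 37.6898°.
Field: lon ⌊320.7723/20⌋ = 16 → Q; lat ⌊37.6898/10⌋ = 3 → D.
Square: lon ⌊0.7723/2⌋ = 0; lat ⌊7.6898/1⌋ = 7.
Subsquare: lon ⌊0.7723/0.0833333⌋ = 9 → j; lat ⌊0.6898/0.0416667⌋ = 16 → q.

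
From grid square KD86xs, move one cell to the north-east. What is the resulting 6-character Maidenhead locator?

KD96at

Longitude subsquare x = 23; +1 → 24, wraps to 0 = a, carry into square.
Longitude square 8; +1 → 9.
Latitude subsquare s = 18; +1 → 19 = t.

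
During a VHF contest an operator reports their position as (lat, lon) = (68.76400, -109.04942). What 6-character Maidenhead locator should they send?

Offset from 180°W / 90°S: lon 70.9506°, lat 158.7640°.
Field: 70.9506/20 → 3 → D, 158.7640/10 → 15 → P; chars DP.
Square: 10.9506/2 → 5, 8.7640/1 → 8; chars 58.
Subsquare: 0.9506/0.0833333 → 11 → l, 0.7640/0.0416667 → 18 → s; chars ls.

DP58ls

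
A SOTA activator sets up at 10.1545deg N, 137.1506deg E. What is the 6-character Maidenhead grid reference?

PK80nd

Offset from 180°W / 90°S: lon 317.1506°, lat 100.1545°.
Field (20°×10°, letters A–R): 317.1506/20 → 15 → P, 100.1545/10 → 10 → K; chars PK.
Square (2°×1°, digits 0–9): 17.1506/2 → 8, 0.1545/1 → 0; chars 80.
Subsquare (5′×2.5′, letters a–x): 1.1506/0.0833333 → 13 → n, 0.1545/0.0416667 → 3 → d; chars nd.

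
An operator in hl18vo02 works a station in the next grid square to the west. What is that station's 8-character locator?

Longitude extended square 0; −1 → -1, wraps to 9, carry into subsquare.
Longitude subsquare v = 21; −1 → 20 = u.
The latitude characters are unchanged.

HL18uo92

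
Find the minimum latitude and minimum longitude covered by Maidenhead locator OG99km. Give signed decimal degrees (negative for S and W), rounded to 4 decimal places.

-20.5000, 118.8333

Field O=14, G=6: +14·20° lon, +6·10° lat → SW at lon 100°, lat -30°.
Square 9, 9: +9·2° lon, +9·1° lat → SW at lon 118°, lat -21°.
Subsquare k=10, m=12: +10·0.0833333° lon, +12·0.0416667° lat → SW at lon 118.833°, lat -20.5°.
latitude -20.5000, longitude 118.8333.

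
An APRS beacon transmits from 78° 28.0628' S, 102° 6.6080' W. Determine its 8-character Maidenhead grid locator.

DB81wm67

Offset from 180°W / 90°S: lon 77.88987°, lat 11.53229°.
Field (20°×10°, letters A–R): lon ⌊77.88987/20⌋ = 3 → D; lat ⌊11.53229/10⌋ = 1 → B.
Square (2°×1°, digits 0–9): lon ⌊17.88987/2⌋ = 8; lat ⌊1.53229/1⌋ = 1.
Subsquare (5′×2.5′, letters a–x): lon ⌊1.88987/0.0833333⌋ = 22 → w; lat ⌊0.53229/0.0416667⌋ = 12 → m.
Extended square (30″×15″, digits 0–9): lon ⌊0.05653/0.00833333⌋ = 6; lat ⌊0.03229/0.00416667⌋ = 7.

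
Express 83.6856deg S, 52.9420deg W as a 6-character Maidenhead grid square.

GA36mh

Shift to the Maidenhead origin (180°W, 90°S): lon 127.0580, lat 6.3144.
Field (20°×10°, letters A–R): 127.0580/20 → 6 → G, 6.3144/10 → 0 → A; chars GA.
Square (2°×1°, digits 0–9): 7.0580/2 → 3, 6.3144/1 → 6; chars 36.
Subsquare (5′×2.5′, letters a–x): 1.0580/0.0833333 → 12 → m, 0.3144/0.0416667 → 7 → h; chars mh.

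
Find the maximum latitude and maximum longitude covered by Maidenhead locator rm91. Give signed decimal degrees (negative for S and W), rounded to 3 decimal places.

32.000, 180.000

Field R=17, M=12: +17·20° lon, +12·10° lat → SW at lon 160°, lat 30°.
Square 9, 1: +9·2° lon, +1·1° lat → SW at lon 178°, lat 31°.
Cell spans 2° lon × 1° lat. NE corner is SW corner plus one full cell.
latitude 32.000, longitude 180.000.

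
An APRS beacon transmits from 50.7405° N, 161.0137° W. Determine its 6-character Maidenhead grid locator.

AO90lr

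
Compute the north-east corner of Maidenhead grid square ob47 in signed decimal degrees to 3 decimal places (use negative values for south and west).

Field O=14, B=1: +14·20° lon, +1·10° lat → SW at lon 100°, lat -80°.
Square 4, 7: +4·2° lon, +7·1° lat → SW at lon 108°, lat -73°.
Cell spans 2° lon × 1° lat. NE corner is SW corner plus one full cell.
latitude -72.000, longitude 110.000.

-72.000, 110.000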